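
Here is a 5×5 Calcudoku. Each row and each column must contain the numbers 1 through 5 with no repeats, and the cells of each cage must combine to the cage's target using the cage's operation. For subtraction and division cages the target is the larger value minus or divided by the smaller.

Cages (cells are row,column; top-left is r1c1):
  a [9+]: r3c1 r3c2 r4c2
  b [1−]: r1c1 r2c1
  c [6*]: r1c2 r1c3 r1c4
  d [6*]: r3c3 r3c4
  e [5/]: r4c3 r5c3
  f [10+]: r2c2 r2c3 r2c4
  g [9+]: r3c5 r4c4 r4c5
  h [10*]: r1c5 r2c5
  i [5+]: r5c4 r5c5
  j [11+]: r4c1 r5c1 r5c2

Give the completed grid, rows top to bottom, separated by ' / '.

In row 1, 4 can only go at r1c1, so r1c1 = 4.
The only place for 5 in row 1 is r1c5.
Column 5 already has 5, leaving r2c5 = 2.
The only place for 3 in row 2 is r2c1.
Row 5 needs a 3, and only r5c5 is open for it.
Cage g needs sum 9, leaving r3c5 = 4.
Cage g needs sum 9; hence r4c4 = 4.
Cage g needs sum 9, leaving r4c5 = 1.
Cage i's pair has sum 5, leaving r5c4 = 2.
The two cells of cage d must have product 6, which forces r3c3 = 2.
Column 4 already has 2; hence r3c4 = 3.
1 is placed in row 4; hence r4c3 = 5.
The two cells of cage e must have quotient 5, so r5c3 = 1.
The 3 cells of cage c must have product 6; hence r1c2 = 2.
Column 3 already has 1, so r1c3 = 3.
3 is placed in column 4, leaving r1c4 = 1.
Column 3 already has 1, so r2c3 = 4.
Column 4 now contains 1; hence r2c4 = 5.
5 is placed in row 4, so r4c1 = 2.
Cage a has sum 9; hence r4c2 = 3.
Row 5 already has 1, so r5c1 = 5.
Cage j has sum 11; hence r5c2 = 4.
Row 2 already has 5, leaving r2c2 = 1.
Column 1 already has 5, leaving r3c1 = 1.
The 3 cells of cage a must have sum 9; hence r3c2 = 5.

4 2 3 1 5 / 3 1 4 5 2 / 1 5 2 3 4 / 2 3 5 4 1 / 5 4 1 2 3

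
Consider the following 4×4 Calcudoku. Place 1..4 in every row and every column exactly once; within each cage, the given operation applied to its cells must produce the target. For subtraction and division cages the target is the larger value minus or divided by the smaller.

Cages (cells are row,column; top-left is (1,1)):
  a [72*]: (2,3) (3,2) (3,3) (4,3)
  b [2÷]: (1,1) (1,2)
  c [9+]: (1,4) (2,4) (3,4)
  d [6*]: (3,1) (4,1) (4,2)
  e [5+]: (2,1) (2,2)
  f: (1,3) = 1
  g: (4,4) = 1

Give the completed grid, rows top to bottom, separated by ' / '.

F is a freebie, so (1,3) = 1.
The 4 cells of cage a must have product 72, which forces (3,2) = 3.
G is a freebie, so (4,4) = 1.
Cage d needs product 6; hence (3,1) = 1.
Cage d has product 6, leaving (4,1) = 3.
Row 4 already has 1, which forces (4,2) = 2.
Row 4 already has 2; hence (4,3) = 4.
The two cells of cage b must have quotient 2, leaving (1,1) = 2.
Column 2 already has 2; hence (1,2) = 4.
4 is placed in row 1; hence (1,4) = 3.
Column 1 now contains 3; hence (2,1) = 4.
Cage e's pair has sum 5; hence (2,2) = 1.
The 4 cells of cage a must have product 72; hence (2,3) = 3.
Row 2 now contains 4, so (2,4) = 2.
Column 3 already has 4, which forces (3,3) = 2.
Column 4 already has 2, so (3,4) = 4.

2 4 1 3 / 4 1 3 2 / 1 3 2 4 / 3 2 4 1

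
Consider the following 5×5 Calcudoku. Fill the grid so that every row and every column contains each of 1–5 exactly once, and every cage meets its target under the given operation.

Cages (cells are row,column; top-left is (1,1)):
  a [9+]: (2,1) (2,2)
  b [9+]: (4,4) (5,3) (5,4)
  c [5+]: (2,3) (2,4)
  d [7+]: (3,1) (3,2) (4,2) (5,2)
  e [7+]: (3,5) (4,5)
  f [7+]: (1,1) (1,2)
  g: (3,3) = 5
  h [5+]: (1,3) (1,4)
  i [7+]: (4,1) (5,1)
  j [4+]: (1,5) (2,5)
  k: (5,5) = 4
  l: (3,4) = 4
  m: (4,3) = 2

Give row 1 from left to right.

2 5 4 1 3

Cage d needs sum 7, so (3,1) = 1.
G is a freebie, so (3,3) = 5.
L is a freebie, which forces (3,4) = 4.
M is a freebie, which forces (4,3) = 2.
K is a freebie, leaving (5,5) = 4.
The two cells of cage e must have sum 7; hence (3,5) = 2.
Cage e needs two cells with sum 7, which forces (4,5) = 5.
Row 3 now contains 2, leaving (3,2) = 3.
Row 4 now contains 5, so (4,1) = 4.
Cage d needs sum 7; hence (4,2) = 1.
Row 4 already has 1, leaving (4,4) = 3.
Cage i needs two cells with sum 7, which forces (5,1) = 3.
Cage d needs sum 7; hence (5,2) = 2.
3 is placed in row 5, which forces (5,3) = 1.
The 3 cells of cage b must have sum 9, leaving (5,4) = 5.
Cage f's pair has sum 7, which forces (1,1) = 2.
The two cells of cage f must have sum 7, which forces (1,2) = 5.
2 is placed in row 1, which forces (1,4) = 1.
Row 1 now contains 1, which forces (1,5) = 3.
Column 1 now contains 4; hence (2,1) = 5.
Cage a needs two cells with sum 9, which forces (2,2) = 4.
Row 2 now contains 4, which forces (2,3) = 3.
Column 4 already has 1; hence (2,4) = 2.
Column 5 now contains 3, which forces (2,5) = 1.
Row 1 already has 3; hence (1,3) = 4.
The full grid is 2 5 4 1 3 / 5 4 3 2 1 / 1 3 5 4 2 / 4 1 2 3 5 / 3 2 1 5 4.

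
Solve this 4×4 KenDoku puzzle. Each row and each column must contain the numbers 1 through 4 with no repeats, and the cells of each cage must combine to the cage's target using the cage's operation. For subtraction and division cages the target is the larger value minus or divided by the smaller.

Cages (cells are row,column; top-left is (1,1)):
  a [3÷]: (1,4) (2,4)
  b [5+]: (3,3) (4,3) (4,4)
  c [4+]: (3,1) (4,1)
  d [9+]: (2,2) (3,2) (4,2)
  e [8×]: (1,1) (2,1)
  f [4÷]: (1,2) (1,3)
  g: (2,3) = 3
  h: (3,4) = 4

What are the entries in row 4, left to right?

3 4 1 2

Cage g is a single given cell, which forces (2,3) = 3.
Row 2 now contains 3; hence (2,4) = 1.
Cage h is a single given cell, leaving (3,4) = 4.
3 is placed in column 3, leaving (4,3) = 1.
Column 4 now contains 1; hence (4,4) = 2.
Cage f's pair has quotient 4, so (1,2) = 1.
Column 3 already has 1, which forces (1,3) = 4.
Column 4 now contains 1, leaving (1,4) = 3.
The two cells of cage c must have sum 4, which forces (3,1) = 1.
Column 3 already has 1, so (3,3) = 2.
1 is placed in row 4, which forces (4,1) = 3.
Row 4 already has 3, which forces (4,2) = 4.
Row 1 now contains 4; hence (1,1) = 2.
Cage e's pair has product 8, which forces (2,1) = 4.
4 is placed in column 2, leaving (2,2) = 2.
Row 3 now contains 2, which forces (3,2) = 3.
The full grid is 2 1 4 3 / 4 2 3 1 / 1 3 2 4 / 3 4 1 2.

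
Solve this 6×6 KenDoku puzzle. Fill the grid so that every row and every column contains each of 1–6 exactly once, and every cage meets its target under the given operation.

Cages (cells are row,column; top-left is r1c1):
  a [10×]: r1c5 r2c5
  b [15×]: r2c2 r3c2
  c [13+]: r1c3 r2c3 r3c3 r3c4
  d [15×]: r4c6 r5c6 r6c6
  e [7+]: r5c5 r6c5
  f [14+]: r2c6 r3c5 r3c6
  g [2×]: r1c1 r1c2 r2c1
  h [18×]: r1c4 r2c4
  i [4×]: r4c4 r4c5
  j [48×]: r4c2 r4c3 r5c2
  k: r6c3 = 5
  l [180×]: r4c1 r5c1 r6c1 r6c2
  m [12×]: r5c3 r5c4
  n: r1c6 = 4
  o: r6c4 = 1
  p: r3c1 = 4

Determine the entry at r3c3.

1

The 3 cells of cage g must have product 2, leaving r1c1 = 2.
The 3 cells of cage g must have product 2; hence r1c2 = 1.
2 is placed in row 1, which forces r1c5 = 5.
Cage n is a single given cell, leaving r1c6 = 4.
The 3 cells of cage g must have product 2; hence r2c1 = 1.
Column 5 already has 5, which forces r2c5 = 2.
P is a freebie, so r3c1 = 4.
Cage k is given; hence r6c3 = 5.
Cage o is a single given cell, which forces r6c4 = 1.
Row 6 already has 1, which forces r6c6 = 3.
Cage c has sum 13; hence r3c3 = 1.
Column 4 now contains 1; hence r4c4 = 4.
Cage i needs two cells with product 4, leaving r4c5 = 1.
1 is placed in row 4, which forces r4c6 = 5.
Column 5 now contains 1; hence r5c5 = 3.
Column 6 now contains 5; hence r5c6 = 1.
Row 6 already has 3, leaving r6c1 = 6.
The 4 cells of cage l must have product 180; hence r6c2 = 2.
Row 6 now contains 6, which forces r6c5 = 4.
Column 6 now contains 5, leaving r2c6 = 6.
Column 5 now contains 3; hence r3c5 = 6.
Cage f has sum 14, so r3c6 = 2.
Row 4 now contains 5; hence r4c1 = 3.
The 3 cells of cage j must have product 48, which forces r4c2 = 6.
Cage j needs product 48, which forces r4c3 = 2.
3 is placed in row 5; hence r5c1 = 5.
Cage j needs product 48, which forces r5c2 = 4.
Column 3 now contains 2, leaving r5c3 = 6.
Row 5 already has 6, which forces r5c4 = 2.
6 is placed in column 3, so r1c3 = 3.
The two cells of cage h must have product 18; hence r1c4 = 6.
Cage c needs sum 13, leaving r2c3 = 4.
Row 2 already has 6, which forces r2c4 = 3.
Cage c needs sum 13; hence r3c4 = 5.
Row 2 already has 3; hence r2c2 = 5.
Row 3 now contains 5, so r3c2 = 3.
Completed grid: 2 1 3 6 5 4 / 1 5 4 3 2 6 / 4 3 1 5 6 2 / 3 6 2 4 1 5 / 5 4 6 2 3 1 / 6 2 5 1 4 3.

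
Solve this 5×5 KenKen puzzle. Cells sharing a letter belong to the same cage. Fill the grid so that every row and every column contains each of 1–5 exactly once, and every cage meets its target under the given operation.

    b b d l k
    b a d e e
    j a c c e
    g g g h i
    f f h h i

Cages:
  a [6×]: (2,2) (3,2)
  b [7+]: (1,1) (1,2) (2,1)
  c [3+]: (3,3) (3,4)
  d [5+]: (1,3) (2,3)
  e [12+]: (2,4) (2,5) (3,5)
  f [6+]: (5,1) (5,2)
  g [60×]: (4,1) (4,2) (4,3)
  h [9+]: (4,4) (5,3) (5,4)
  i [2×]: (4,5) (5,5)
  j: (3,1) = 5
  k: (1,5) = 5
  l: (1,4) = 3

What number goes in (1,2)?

Cage l is given, which forces (1,4) = 3.
K is a freebie, so (1,5) = 5.
J is a freebie, so (3,1) = 5.
The 3 cells of cage e must have sum 12, so (2,4) = 5.
Row 3 needs a 4, and only (3,5) is open for it.
Column 5 already has 4, leaving (2,5) = 3.
3 is placed in row 2; hence (2,2) = 2.
Cage a needs two cells with product 6, so (3,2) = 3.
Cage b has sum 7, which forces (1,1) = 2.
Column 1 now contains 2, leaving (5,1) = 1.
Row 5 already has 1, so (5,5) = 2.
Cage b has sum 7, leaving (1,2) = 1.
1 is placed in row 1, so (1,3) = 4.
1 is placed in column 1, so (2,1) = 4.
Column 3 now contains 4, leaving (2,3) = 1.
Column 3 now contains 1, so (3,3) = 2.
Row 3 now contains 2, so (3,4) = 1.
Column 1 already has 4, leaving (4,1) = 3.
Row 4 already has 3, so (4,3) = 5.
Cage h has sum 9, which forces (4,4) = 2.
2 is placed in column 5, so (4,5) = 1.
Cage f needs two cells with sum 6, leaving (5,2) = 5.
The 3 cells of cage h must have sum 9, which forces (5,3) = 3.
Row 5 now contains 2; hence (5,4) = 4.
5 is placed in row 4; hence (4,2) = 4.
The full grid is 2 1 4 3 5 / 4 2 1 5 3 / 5 3 2 1 4 / 3 4 5 2 1 / 1 5 3 4 2.

1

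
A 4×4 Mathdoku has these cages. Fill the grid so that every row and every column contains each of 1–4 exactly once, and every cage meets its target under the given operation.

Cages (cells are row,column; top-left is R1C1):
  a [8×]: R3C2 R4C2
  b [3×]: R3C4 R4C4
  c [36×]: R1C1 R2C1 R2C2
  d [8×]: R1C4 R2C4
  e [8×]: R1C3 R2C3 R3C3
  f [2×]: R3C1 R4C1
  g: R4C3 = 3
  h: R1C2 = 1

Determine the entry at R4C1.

The 3 cells of cage c must have product 36, which forces R1C1 = 3.
Cage h is a single given cell; hence R1C2 = 1.
The 3 cells of cage c must have product 36, leaving R2C1 = 4.
Cage c has product 36, so R2C2 = 3.
Row 2 already has 4, which forces R2C4 = 2.
Cage g is a single given cell; hence R4C3 = 3.
3 is placed in row 4, so R4C4 = 1.
Column 4 already has 2; hence R1C4 = 4.
2 is placed in row 2, which forces R2C3 = 1.
The two cells of cage f must have product 2; hence R3C1 = 1.
Column 4 already has 1, leaving R3C4 = 3.
Row 4 already has 1, leaving R4C1 = 2.
Row 4 already has 2, which forces R4C2 = 4.
Row 1 now contains 4; hence R1C3 = 2.
4 is placed in column 2; hence R3C2 = 2.
The 3 cells of cage e must have product 8; hence R3C3 = 4.
Filled in: 3 1 2 4 / 4 3 1 2 / 1 2 4 3 / 2 4 3 1.

2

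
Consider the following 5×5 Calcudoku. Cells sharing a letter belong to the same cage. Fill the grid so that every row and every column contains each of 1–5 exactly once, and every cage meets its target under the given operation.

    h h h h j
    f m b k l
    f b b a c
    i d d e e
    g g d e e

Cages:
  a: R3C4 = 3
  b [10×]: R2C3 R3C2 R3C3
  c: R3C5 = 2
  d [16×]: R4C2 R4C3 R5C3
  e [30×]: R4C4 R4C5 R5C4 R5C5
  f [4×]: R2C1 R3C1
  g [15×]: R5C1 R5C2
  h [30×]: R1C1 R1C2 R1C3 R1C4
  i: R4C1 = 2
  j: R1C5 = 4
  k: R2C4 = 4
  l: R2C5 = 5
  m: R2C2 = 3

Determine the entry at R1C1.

5

J is a freebie, which forces R1C5 = 4.
M is a freebie, so R2C2 = 3.
Cage k is given, which forces R2C4 = 4.
Cage l is a single given cell, so R2C5 = 5.
A is a freebie, which forces R3C4 = 3.
Cage c is given, which forces R3C5 = 2.
Cage i is given, which forces R4C1 = 2.
2 is placed in row 4, so R4C2 = 4.
4 is placed in row 4; hence R4C3 = 1.
Row 4 now contains 1, leaving R4C4 = 5.
Row 4 now contains 1, which forces R4C5 = 3.
3 is placed in column 2, so R5C2 = 5.
3 is placed in column 5, which forces R5C5 = 1.
4 is placed in row 2, leaving R2C1 = 1.
Column 3 already has 1, which forces R2C3 = 2.
The two cells of cage f must have product 4, leaving R3C1 = 4.
Column 2 already has 5, which forces R3C2 = 1.
Column 3 already has 1, so R3C3 = 5.
Row 5 now contains 5, leaving R5C1 = 3.
The 3 cells of cage d must have product 16, so R5C3 = 4.
Row 5 now contains 1, leaving R5C4 = 2.
Column 1 now contains 3, leaving R1C1 = 5.
Column 2 now contains 1, so R1C2 = 2.
5 is placed in column 3, which forces R1C3 = 3.
Column 4 already has 2; hence R1C4 = 1.
Filled in: 5 2 3 1 4 / 1 3 2 4 5 / 4 1 5 3 2 / 2 4 1 5 3 / 3 5 4 2 1.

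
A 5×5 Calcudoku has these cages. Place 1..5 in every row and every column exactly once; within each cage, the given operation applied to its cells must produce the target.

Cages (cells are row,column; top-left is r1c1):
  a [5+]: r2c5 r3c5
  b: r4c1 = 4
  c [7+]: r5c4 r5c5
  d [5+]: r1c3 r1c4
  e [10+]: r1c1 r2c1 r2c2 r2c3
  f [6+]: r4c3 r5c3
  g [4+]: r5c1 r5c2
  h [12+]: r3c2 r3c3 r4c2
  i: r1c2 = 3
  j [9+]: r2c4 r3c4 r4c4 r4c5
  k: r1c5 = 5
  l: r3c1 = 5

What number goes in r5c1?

3

Cage i is a single given cell, which forces r1c2 = 3.
Cage k is a single given cell, so r1c5 = 5.
Cage l is given, which forces r3c1 = 5.
Cage b is a single given cell, which forces r4c1 = 4.
Row 4 already has 4, leaving r4c2 = 5.
Column 2 now contains 3, leaving r5c2 = 1.
Cage h needs sum 12, leaving r3c2 = 4.
Cage h has sum 12, which forces r3c3 = 3.
Row 5 already has 1, leaving r5c1 = 3.
Cage e has sum 10; hence r1c1 = 2.
Cage e needs sum 10, so r2c1 = 1.
Column 2 now contains 4, leaving r2c2 = 2.
Cage e needs sum 10, which forces r2c3 = 5.
Column 3 already has 5, so r5c3 = 4.
The two cells of cage c must have sum 7, so r5c4 = 5.
Cage c needs two cells with sum 7, which forces r5c5 = 2.
Column 3 now contains 4, so r1c3 = 1.
Cage d's pair has sum 5, so r1c4 = 4.
4 is placed in column 4, which forces r2c4 = 3.
Cage a's pair has sum 5, which forces r2c5 = 4.
2 is placed in column 5, so r3c5 = 1.
Cage f needs two cells with sum 6, leaving r4c3 = 2.
Row 4 already has 2; hence r4c4 = 1.
Column 5 now contains 1, so r4c5 = 3.
Row 3 now contains 1, so r3c4 = 2.
Filled in: 2 3 1 4 5 / 1 2 5 3 4 / 5 4 3 2 1 / 4 5 2 1 3 / 3 1 4 5 2.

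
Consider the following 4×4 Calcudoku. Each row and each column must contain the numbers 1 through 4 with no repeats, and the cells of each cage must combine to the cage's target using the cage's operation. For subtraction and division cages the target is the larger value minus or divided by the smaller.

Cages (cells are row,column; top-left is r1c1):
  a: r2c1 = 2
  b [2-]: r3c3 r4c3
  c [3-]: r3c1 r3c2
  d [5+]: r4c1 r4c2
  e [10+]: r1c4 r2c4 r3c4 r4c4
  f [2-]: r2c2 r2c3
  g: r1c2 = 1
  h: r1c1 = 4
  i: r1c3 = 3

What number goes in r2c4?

4

Cage h is given, so r1c1 = 4.
Cage g is a single given cell, so r1c2 = 1.
I is a freebie, so r1c3 = 3.
Row 1 now contains 3, which forces r1c4 = 2.
Cage a is a single given cell, so r2c1 = 2.
4 is placed in column 1, so r3c1 = 1.
Column 2 already has 1, so r3c2 = 4.
Row 3 already has 4, so r3c3 = 2.
Row 3 already has 4; hence r3c4 = 3.
Column 1 now contains 1; hence r4c1 = 3.
Row 4 already has 3; hence r4c2 = 2.
4 is placed in column 2; hence r2c2 = 3.
Cage f's pair has difference 2, leaving r2c3 = 1.
Row 2 now contains 1, leaving r2c4 = 4.
Cage b's pair has difference 2, which forces r4c3 = 4.
4 is placed in column 4; hence r4c4 = 1.
Completed grid: 4 1 3 2 / 2 3 1 4 / 1 4 2 3 / 3 2 4 1.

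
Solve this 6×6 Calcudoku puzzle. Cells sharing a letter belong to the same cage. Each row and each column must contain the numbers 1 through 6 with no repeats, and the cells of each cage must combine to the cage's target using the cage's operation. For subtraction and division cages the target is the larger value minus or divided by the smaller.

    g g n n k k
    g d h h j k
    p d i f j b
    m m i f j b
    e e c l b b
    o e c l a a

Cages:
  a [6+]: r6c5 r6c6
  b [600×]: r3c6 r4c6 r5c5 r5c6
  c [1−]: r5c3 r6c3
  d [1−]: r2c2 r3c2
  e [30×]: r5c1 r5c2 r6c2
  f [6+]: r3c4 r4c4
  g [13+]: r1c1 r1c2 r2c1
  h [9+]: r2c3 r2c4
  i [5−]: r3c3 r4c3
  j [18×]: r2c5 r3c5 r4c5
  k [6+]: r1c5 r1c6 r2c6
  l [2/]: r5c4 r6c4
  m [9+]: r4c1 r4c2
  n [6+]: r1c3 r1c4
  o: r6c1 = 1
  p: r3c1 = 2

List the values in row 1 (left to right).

Cage p is given, which forces r3c1 = 2.
Cage b needs product 600, which forces r5c5 = 5.
Cage o is a single given cell, so r6c1 = 1.
The 3 cells of cage e must have product 30, which forces r6c2 = 5.
Row 4 needs a 2, and only r4c4 is open for it.
The two cells of cage f must have sum 6, leaving r3c4 = 4.
In row 3, 5 can only go at r3c6, so r3c6 = 5.
The only place for 5 in row 4 is r4c1.
The two cells of cage m must have sum 9, which forces r4c2 = 4.
Row 4 already has 4; hence r4c6 = 6.
Column 6 already has 6; hence r5c6 = 4.
4 is placed in column 6; hence r6c6 = 2.
Cage k has sum 6, which forces r1c5 = 2.
4 is placed in column 2; hence r2c2 = 2.
Cage i needs two cells with difference 5, which forces r3c3 = 6.
Row 4 now contains 6; hence r4c3 = 1.
Row 4 now contains 1, leaving r4c5 = 3.
Column 2 already has 2, so r5c2 = 1.
Row 6 now contains 2; hence r6c5 = 4.
Column 3 already has 1, which forces r1c3 = 5.
Cage n's pair has sum 6, leaving r1c4 = 1.
1 is placed in row 1; hence r1c6 = 3.
Cage j needs product 18, which forces r2c5 = 6.
Column 6 already has 3, so r2c6 = 1.
1 is placed in column 2, leaving r3c2 = 3.
Column 5 now contains 3, leaving r3c5 = 1.
The 3 cells of cage e must have product 30; hence r5c1 = 6.
Cage c's pair has difference 1, leaving r5c3 = 2.
Row 5 now contains 6, leaving r5c4 = 3.
Row 6 already has 4; hence r6c3 = 3.
Column 4 now contains 3, leaving r6c4 = 6.
6 is placed in column 1, leaving r1c1 = 4.
Row 1 now contains 3; hence r1c2 = 6.
Cage g needs sum 13; hence r2c1 = 3.
Column 3 already has 3, which forces r2c3 = 4.
6 is placed in row 2; hence r2c4 = 5.
Filled in: 4 6 5 1 2 3 / 3 2 4 5 6 1 / 2 3 6 4 1 5 / 5 4 1 2 3 6 / 6 1 2 3 5 4 / 1 5 3 6 4 2.

4 6 5 1 2 3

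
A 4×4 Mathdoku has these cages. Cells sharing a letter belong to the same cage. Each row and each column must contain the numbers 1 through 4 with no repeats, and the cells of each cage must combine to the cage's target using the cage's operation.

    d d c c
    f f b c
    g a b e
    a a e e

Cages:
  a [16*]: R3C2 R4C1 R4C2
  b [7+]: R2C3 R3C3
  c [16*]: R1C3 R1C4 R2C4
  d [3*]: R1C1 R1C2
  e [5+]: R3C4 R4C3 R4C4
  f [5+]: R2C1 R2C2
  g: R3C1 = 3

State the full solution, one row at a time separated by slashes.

G is a freebie, leaving R3C1 = 3.
Row 3 now contains 3, leaving R3C3 = 4.
Column 1 now contains 3, leaving R1C1 = 1.
Cage d's pair has product 3; hence R1C2 = 3.
Column 3 now contains 4, so R1C3 = 2.
Cage c needs product 16; hence R1C4 = 4.
Column 3 now contains 4, which forces R2C3 = 3.
The 3 cells of cage c must have product 16, which forces R2C4 = 2.
Row 3 now contains 4, leaving R3C2 = 2.
Column 4 already has 2; hence R3C4 = 1.
Cage a needs product 16, so R4C1 = 2.
The 3 cells of cage a must have product 16, which forces R4C2 = 4.
2 is placed in column 3, so R4C3 = 1.
Column 4 already has 1, which forces R4C4 = 3.
Row 2 now contains 2, which forces R2C1 = 4.
4 is placed in column 2; hence R2C2 = 1.

1 3 2 4 / 4 1 3 2 / 3 2 4 1 / 2 4 1 3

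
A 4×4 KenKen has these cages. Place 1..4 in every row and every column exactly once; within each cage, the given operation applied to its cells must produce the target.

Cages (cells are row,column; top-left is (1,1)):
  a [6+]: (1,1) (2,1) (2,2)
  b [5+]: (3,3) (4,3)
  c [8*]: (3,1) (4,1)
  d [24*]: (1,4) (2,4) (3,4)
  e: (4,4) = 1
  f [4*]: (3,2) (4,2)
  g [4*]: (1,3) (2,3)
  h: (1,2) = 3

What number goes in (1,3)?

4

Cage h is a single given cell, leaving (1,2) = 3.
E is a freebie; hence (4,4) = 1.
Cage f's pair has product 4; hence (3,2) = 1.
Row 4 now contains 1; hence (4,2) = 4.
Cage a needs sum 6, so (1,1) = 1.
Row 1 already has 1; hence (1,3) = 4.
Row 1 now contains 4; hence (1,4) = 2.
Cage a needs sum 6, leaving (2,1) = 3.
Column 2 now contains 1; hence (2,2) = 2.
4 is placed in column 3, which forces (2,3) = 1.
Row 2 already has 3, so (2,4) = 4.
Cage c's pair has product 8, so (3,1) = 4.
Column 4 now contains 4, so (3,4) = 3.
4 is placed in row 4, so (4,1) = 2.
2 is placed in row 4; hence (4,3) = 3.
3 is placed in row 3; hence (3,3) = 2.
Completed grid: 1 3 4 2 / 3 2 1 4 / 4 1 2 3 / 2 4 3 1.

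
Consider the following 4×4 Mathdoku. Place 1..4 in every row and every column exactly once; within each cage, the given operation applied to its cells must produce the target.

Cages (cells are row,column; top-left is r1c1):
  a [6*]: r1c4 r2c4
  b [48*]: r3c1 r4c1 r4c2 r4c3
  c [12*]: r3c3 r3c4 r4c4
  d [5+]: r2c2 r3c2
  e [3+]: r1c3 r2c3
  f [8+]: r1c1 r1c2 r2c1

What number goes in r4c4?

Cage c has product 12, so r3c3 = 3.
Column 3 now contains 3, which forces r4c3 = 4.
Row 4 already has 4, leaving r4c4 = 1.
The 4 cells of cage b must have product 48, leaving r3c1 = 2.
Column 4 now contains 1, which forces r3c4 = 4.
1 is placed in row 4, leaving r4c1 = 3.
Cage b has product 48, which forces r4c2 = 2.
Cage f needs sum 8, which forces r1c2 = 3.
3 is placed in row 1, leaving r1c4 = 2.
Cage d's pair has sum 5; hence r2c2 = 4.
Column 4 now contains 2, so r2c4 = 3.
Row 3 now contains 4; hence r3c2 = 1.
Cage f has sum 8, so r1c1 = 4.
Row 1 already has 2, so r1c3 = 1.
Row 2 now contains 4, which forces r2c1 = 1.
Cage e needs two cells with sum 3, leaving r2c3 = 2.
The full grid is 4 3 1 2 / 1 4 2 3 / 2 1 3 4 / 3 2 4 1.

1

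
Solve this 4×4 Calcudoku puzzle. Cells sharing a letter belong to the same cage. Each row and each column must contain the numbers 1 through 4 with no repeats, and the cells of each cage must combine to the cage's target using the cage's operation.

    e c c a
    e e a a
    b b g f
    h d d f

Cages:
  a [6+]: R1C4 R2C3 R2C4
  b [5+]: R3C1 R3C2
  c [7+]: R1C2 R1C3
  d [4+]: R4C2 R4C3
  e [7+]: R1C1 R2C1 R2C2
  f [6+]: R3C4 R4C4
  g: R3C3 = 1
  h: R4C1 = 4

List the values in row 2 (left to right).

1 4 2 3

Cage g is given, so R3C3 = 1.
H is a freebie, leaving R4C1 = 4.
Column 3 already has 1; hence R4C3 = 3.
Row 4 now contains 4, leaving R4C4 = 2.
Cage c's pair has sum 7, leaving R1C2 = 3.
Column 3 now contains 3, leaving R1C3 = 4.
Row 1 now contains 3; hence R1C4 = 1.
Column 3 now contains 3, leaving R2C3 = 2.
Column 4 now contains 1; hence R2C4 = 3.
Column 2 already has 3; hence R3C2 = 2.
2 is placed in column 4; hence R3C4 = 4.
Row 4 already has 3, leaving R4C2 = 1.
Row 1 now contains 1, leaving R1C1 = 2.
Row 2 now contains 3, which forces R2C1 = 1.
2 is placed in row 2; hence R2C2 = 4.
Row 3 now contains 2, so R3C1 = 3.
Completed grid: 2 3 4 1 / 1 4 2 3 / 3 2 1 4 / 4 1 3 2.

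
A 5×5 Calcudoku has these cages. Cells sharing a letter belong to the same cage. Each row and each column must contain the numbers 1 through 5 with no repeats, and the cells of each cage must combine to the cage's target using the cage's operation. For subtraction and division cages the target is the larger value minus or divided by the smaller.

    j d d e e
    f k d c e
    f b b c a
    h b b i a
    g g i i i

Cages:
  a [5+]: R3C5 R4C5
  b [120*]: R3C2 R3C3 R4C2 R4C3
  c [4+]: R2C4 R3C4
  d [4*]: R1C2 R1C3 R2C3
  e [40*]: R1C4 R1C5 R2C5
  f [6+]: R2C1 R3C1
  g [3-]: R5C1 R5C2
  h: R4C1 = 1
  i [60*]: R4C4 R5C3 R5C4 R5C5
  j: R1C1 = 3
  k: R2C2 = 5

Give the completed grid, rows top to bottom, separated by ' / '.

3 1 4 2 5 / 2 5 1 3 4 / 4 3 5 1 2 / 1 4 2 5 3 / 5 2 3 4 1

Cage j is given, which forces R1C1 = 3.
K is a freebie; hence R2C2 = 5.
Cage h is a single given cell, which forces R4C1 = 1.
The only place for 3 in row 2 is R2C4.
3 is placed in column 4; hence R3C4 = 1.
In row 2, 1 can only go at R2C3, so R2C3 = 1.
The 3 cells of cage d must have product 4; hence R1C2 = 1.
Column 3 already has 1, so R1C3 = 4.
Column 2 now contains 1; hence R5C2 = 2.
Row 5 already has 2, leaving R5C3 = 3.
Row 5 now contains 3, which forces R5C5 = 1.
Cage e has product 40; hence R2C5 = 4.
Cage g needs two cells with difference 3, so R5C1 = 5.
Row 5 already has 5, leaving R5C4 = 4.
Row 2 now contains 4, which forces R2C1 = 2.
Cage f needs two cells with sum 6; hence R3C1 = 4.
Row 3 now contains 4, which forces R3C2 = 3.
3 is placed in row 3, so R3C5 = 2.
Column 2 now contains 3, leaving R4C2 = 4.
Column 4 now contains 4, which forces R4C4 = 5.
Column 5 already has 2; hence R4C5 = 3.
Column 4 now contains 5, leaving R1C4 = 2.
Column 5 already has 2, so R1C5 = 5.
Row 3 now contains 2, which forces R3C3 = 5.
5 is placed in row 4, leaving R4C3 = 2.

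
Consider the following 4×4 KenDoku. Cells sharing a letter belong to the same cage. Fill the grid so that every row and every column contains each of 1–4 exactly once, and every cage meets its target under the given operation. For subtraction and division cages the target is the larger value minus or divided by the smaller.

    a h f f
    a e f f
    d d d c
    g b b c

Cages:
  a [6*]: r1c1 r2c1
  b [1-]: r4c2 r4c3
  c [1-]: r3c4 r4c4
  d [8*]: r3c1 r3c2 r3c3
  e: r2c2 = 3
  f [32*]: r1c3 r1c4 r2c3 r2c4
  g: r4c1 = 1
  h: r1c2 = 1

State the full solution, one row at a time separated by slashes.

Cage h is given, so r1c2 = 1.
Cage e is a single given cell, which forces r2c2 = 3.
Cage g is a single given cell, which forces r4c1 = 1.
Cage a's pair has product 6, leaving r1c1 = 3.
3 is placed in row 2, so r2c1 = 2.
Column 1 already has 2, leaving r3c1 = 4.
Row 3 now contains 4; hence r3c2 = 2.
Cage d needs product 8, so r3c3 = 1.
Row 3 already has 1; hence r3c4 = 3.
2 is placed in column 2, which forces r4c2 = 4.
The two cells of cage b must have difference 1; hence r4c3 = 3.
Row 4 already has 4, which forces r4c4 = 2.
Cage f needs product 32, leaving r1c3 = 2.
2 is placed in column 4, so r1c4 = 4.
Column 3 now contains 1; hence r2c3 = 4.
The 4 cells of cage f must have product 32; hence r2c4 = 1.

3 1 2 4 / 2 3 4 1 / 4 2 1 3 / 1 4 3 2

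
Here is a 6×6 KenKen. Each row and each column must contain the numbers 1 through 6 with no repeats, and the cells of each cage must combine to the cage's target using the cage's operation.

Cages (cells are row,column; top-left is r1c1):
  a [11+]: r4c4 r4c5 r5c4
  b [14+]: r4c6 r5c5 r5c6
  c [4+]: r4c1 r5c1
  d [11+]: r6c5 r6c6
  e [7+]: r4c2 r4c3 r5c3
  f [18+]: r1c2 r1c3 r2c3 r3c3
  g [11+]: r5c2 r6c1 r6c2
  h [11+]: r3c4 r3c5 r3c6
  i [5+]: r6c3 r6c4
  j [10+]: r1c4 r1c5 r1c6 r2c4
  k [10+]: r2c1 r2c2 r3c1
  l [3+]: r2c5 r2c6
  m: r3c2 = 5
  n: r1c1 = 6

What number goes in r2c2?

3

N is a freebie, which forces r1c1 = 6.
Cage m is given, leaving r3c2 = 5.
The only place for 5 in row 1 is r1c3.
In row 2, 5 can only go at r2c1, so r2c1 = 5.
Row 2 needs a 6, and only r2c3 is open for it.
The only place for 4 in column 1 is r6c1.
The only place for 1 in row 6 is r6c2.
Cage g needs sum 11; hence r5c2 = 6.
The only place for 2 in column 1 is r3c1.
Cage k has sum 10, which forces r2c2 = 3.
Row 2 already has 3, so r2c4 = 4.
3 is placed in column 2, so r1c2 = 4.
Cage f needs sum 18, which forces r3c3 = 3.
Column 2 already has 4, so r4c2 = 2.
Column 3 now contains 3, which forces r6c3 = 2.
Row 6 already has 2, so r6c4 = 3.
Row 5 needs a 2, and only r5c4 is open for it.
Column 4 now contains 2, leaving r1c4 = 1.
1 is placed in column 4, which forces r3c4 = 6.
Column 4 already has 6, leaving r4c4 = 5.
Row 4 now contains 5, which forces r4c6 = 6.
6 is placed in column 6, which forces r6c6 = 5.
Cage a needs sum 11, so r4c5 = 4.
Cage b needs sum 14, which forces r5c5 = 5.
The 3 cells of cage b must have sum 14, leaving r5c6 = 3.
Row 6 already has 5, leaving r6c5 = 6.
The 4 cells of cage j must have sum 10; hence r1c5 = 3.
Column 6 already has 3; hence r1c6 = 2.
2 is placed in column 6; hence r2c6 = 1.
Column 5 now contains 4, so r3c5 = 1.
Cage h needs sum 11, leaving r3c6 = 4.
Cage c needs two cells with sum 4, which forces r4c1 = 3.
Row 4 already has 4; hence r4c3 = 1.
Row 5 now contains 3; hence r5c1 = 1.
The 3 cells of cage e must have sum 7, so r5c3 = 4.
1 is placed in row 2, so r2c5 = 2.
Filled in: 6 4 5 1 3 2 / 5 3 6 4 2 1 / 2 5 3 6 1 4 / 3 2 1 5 4 6 / 1 6 4 2 5 3 / 4 1 2 3 6 5.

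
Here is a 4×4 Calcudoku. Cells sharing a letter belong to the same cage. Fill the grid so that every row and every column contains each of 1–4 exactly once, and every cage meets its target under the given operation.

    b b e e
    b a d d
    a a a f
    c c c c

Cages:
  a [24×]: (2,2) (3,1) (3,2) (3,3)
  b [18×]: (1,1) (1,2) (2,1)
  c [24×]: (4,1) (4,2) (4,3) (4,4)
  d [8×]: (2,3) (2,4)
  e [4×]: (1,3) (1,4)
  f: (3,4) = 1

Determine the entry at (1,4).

Cage b needs product 18; hence (1,1) = 2.
The 3 cells of cage b must have product 18, so (1,2) = 3.
The 3 cells of cage b must have product 18, leaving (2,1) = 3.
F is a freebie, so (3,4) = 1.
Cage e's pair has product 4; hence (1,3) = 1.
1 is placed in column 4; hence (1,4) = 4.
The 4 cells of cage a must have product 24, which forces (2,2) = 1.
Column 4 now contains 4, which forces (2,4) = 2.
Row 3 already has 1, so (3,1) = 4.
Cage a has product 24; hence (3,2) = 2.
Cage a has product 24, which forces (3,3) = 3.
Column 1 now contains 4, leaving (4,1) = 1.
2 is placed in column 2; hence (4,2) = 4.
Row 4 now contains 4; hence (4,3) = 2.
2 is placed in column 4, which forces (4,4) = 3.
2 is placed in row 2; hence (2,3) = 4.
Completed grid: 2 3 1 4 / 3 1 4 2 / 4 2 3 1 / 1 4 2 3.

4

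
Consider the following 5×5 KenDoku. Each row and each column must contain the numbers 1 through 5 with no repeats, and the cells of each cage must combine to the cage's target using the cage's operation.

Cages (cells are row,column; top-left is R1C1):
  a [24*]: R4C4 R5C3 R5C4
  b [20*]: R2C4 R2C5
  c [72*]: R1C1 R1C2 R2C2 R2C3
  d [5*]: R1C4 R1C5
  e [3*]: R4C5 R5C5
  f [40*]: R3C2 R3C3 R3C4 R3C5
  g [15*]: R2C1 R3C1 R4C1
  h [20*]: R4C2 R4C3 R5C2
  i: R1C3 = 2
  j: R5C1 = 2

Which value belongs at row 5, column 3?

4

Cage i is a single given cell; hence R1C3 = 2.
Cage j is given, leaving R5C1 = 2.
Cage c has product 72, leaving R2C2 = 2.
The 4 cells of cage c must have product 72, so R2C3 = 3.
Cage a needs product 24, which forces R4C4 = 2.
Column 3 now contains 3; hence R5C3 = 4.
Row 5 now contains 4, leaving R5C4 = 3.
Row 5 already has 3, so R5C5 = 1.
Cage d's pair has product 5, leaving R1C4 = 1.
Column 5 already has 1, leaving R1C5 = 5.
5 is placed in column 5, leaving R2C5 = 4.
The 4 cells of cage f must have product 40, which forces R3C5 = 2.
Cage h has product 20, so R4C2 = 4.
The 3 cells of cage h must have product 20; hence R4C3 = 1.
Column 5 already has 1, leaving R4C5 = 3.
1 is placed in row 5, leaving R5C2 = 5.
Cage c has product 72, which forces R1C1 = 4.
4 is placed in column 2, which forces R1C2 = 3.
Cage g needs product 15, leaving R2C1 = 1.
Row 2 now contains 4, leaving R2C4 = 5.
The 3 cells of cage g must have product 15, so R3C1 = 3.
Column 2 already has 5; hence R3C2 = 1.
Column 3 already has 1, leaving R3C3 = 5.
Cage f needs product 40; hence R3C4 = 4.
3 is placed in row 4; hence R4C1 = 5.
Completed grid: 4 3 2 1 5 / 1 2 3 5 4 / 3 1 5 4 2 / 5 4 1 2 3 / 2 5 4 3 1.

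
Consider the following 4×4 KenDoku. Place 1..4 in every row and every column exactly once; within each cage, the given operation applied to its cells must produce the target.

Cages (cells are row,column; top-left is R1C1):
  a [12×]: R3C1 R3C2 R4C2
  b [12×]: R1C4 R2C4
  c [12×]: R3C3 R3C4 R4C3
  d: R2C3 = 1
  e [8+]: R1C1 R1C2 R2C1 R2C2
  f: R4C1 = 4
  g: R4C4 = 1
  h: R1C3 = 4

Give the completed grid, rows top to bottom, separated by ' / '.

2 1 4 3 / 3 2 1 4 / 1 4 3 2 / 4 3 2 1

Cage h is given, so R1C3 = 4.
Row 1 now contains 4, leaving R1C4 = 3.
Cage d is given; hence R2C3 = 1.
Column 4 already has 3, leaving R2C4 = 4.
Column 3 now contains 1, so R3C3 = 3.
F is a freebie, which forces R4C1 = 4.
3 is placed in column 3; hence R4C3 = 2.
Cage g is given, which forces R4C4 = 1.
The 3 cells of cage a must have product 12, so R3C1 = 1.
Cage a has product 12, leaving R3C2 = 4.
Column 4 already has 1, which forces R3C4 = 2.
1 is placed in row 4, leaving R4C2 = 3.
Column 1 now contains 1, which forces R1C1 = 2.
The 4 cells of cage e must have sum 8, leaving R1C2 = 1.
Cage e has sum 8, which forces R2C1 = 3.
Column 2 already has 3, which forces R2C2 = 2.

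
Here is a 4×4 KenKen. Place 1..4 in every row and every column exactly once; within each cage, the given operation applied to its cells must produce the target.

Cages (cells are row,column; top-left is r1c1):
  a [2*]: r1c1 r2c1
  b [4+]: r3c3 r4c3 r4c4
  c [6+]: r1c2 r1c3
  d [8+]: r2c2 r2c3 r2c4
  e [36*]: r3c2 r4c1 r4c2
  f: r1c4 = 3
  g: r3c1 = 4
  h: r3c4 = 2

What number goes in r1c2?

F is a freebie; hence r1c4 = 3.
Cage g is given, leaving r3c1 = 4.
Cage e needs product 36, so r3c2 = 3.
Cage b needs sum 4, so r3c3 = 1.
H is a freebie; hence r3c4 = 2.
Cage e needs product 36, so r4c1 = 3.
Cage e needs product 36, so r4c2 = 4.
Cage b has sum 4, leaving r4c3 = 2.
Cage b has sum 4, which forces r4c4 = 1.
4 is placed in column 2, so r1c2 = 2.
2 is placed in column 3, which forces r1c3 = 4.
4 is placed in column 2, which forces r2c2 = 1.
The 3 cells of cage d must have sum 8, which forces r2c3 = 3.
Column 4 already has 1; hence r2c4 = 4.
Row 1 now contains 2, which forces r1c1 = 1.
Row 2 now contains 1, so r2c1 = 2.
Completed grid: 1 2 4 3 / 2 1 3 4 / 4 3 1 2 / 3 4 2 1.

2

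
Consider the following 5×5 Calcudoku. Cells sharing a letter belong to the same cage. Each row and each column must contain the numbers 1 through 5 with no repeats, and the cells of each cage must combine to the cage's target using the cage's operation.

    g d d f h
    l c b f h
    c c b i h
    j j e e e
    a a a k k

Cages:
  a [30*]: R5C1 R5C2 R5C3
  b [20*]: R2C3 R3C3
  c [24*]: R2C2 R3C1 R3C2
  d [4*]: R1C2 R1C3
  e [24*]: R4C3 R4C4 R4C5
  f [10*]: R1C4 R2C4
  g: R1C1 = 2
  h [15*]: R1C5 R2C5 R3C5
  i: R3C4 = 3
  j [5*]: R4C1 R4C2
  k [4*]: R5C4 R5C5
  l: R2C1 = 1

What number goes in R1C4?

5

Cage g is given; hence R1C1 = 2.
2 is placed in row 1, which forces R1C4 = 5.
L is a freebie; hence R2C1 = 1.
Column 4 now contains 5, which forces R2C4 = 2.
Cage i is a single given cell; hence R3C4 = 3.
Column 1 already has 1, so R4C1 = 5.
Row 4 now contains 5; hence R4C2 = 1.
3 is placed in column 4, leaving R4C4 = 4.
Column 1 now contains 5, leaving R5C1 = 3.
Column 4 now contains 4, which forces R5C4 = 1.
1 is placed in row 5, which forces R5C5 = 4.
1 is placed in column 2; hence R1C2 = 4.
The two cells of cage d must have product 4, so R1C3 = 1.
Row 1 already has 1; hence R1C5 = 3.
Cage c has product 24, leaving R2C2 = 3.
Column 5 now contains 3, leaving R2C5 = 5.
3 is placed in row 3, which forces R3C1 = 4.
Cage c has product 24, which forces R3C2 = 2.
4 is placed in row 3, so R3C3 = 5.
Column 5 now contains 5, leaving R3C5 = 1.
Column 5 now contains 3, leaving R4C5 = 2.
2 is placed in column 2; hence R5C2 = 5.
Column 3 already has 5, leaving R5C3 = 2.
5 is placed in row 2, which forces R2C3 = 4.
Row 4 already has 2; hence R4C3 = 3.
The full grid is 2 4 1 5 3 / 1 3 4 2 5 / 4 2 5 3 1 / 5 1 3 4 2 / 3 5 2 1 4.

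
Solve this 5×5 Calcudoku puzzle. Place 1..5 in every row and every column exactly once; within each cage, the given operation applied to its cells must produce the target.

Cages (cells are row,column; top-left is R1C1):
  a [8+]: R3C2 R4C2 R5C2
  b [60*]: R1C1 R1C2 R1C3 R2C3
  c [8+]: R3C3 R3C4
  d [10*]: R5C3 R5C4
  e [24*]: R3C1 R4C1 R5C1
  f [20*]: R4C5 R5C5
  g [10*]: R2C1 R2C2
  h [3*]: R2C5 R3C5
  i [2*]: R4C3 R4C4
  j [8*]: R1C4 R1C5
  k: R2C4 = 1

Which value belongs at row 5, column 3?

Cage k is given, which forces R2C4 = 1.
Row 2 now contains 1, which forces R2C5 = 3.
Column 5 already has 3, which forces R3C5 = 1.
Column 4 now contains 1, leaving R4C4 = 2.
Column 4 now contains 2, so R5C4 = 5.
Row 5 already has 5, which forces R5C5 = 4.
Column 4 now contains 2, leaving R1C4 = 4.
4 is placed in column 5, leaving R1C5 = 2.
The two cells of cage c must have sum 8, leaving R3C3 = 5.
5 is placed in column 4, so R3C4 = 3.
Row 4 now contains 2, so R4C3 = 1.
4 is placed in column 5; hence R4C5 = 5.
Row 5 already has 5, leaving R5C3 = 2.
Column 3 now contains 1, which forces R1C3 = 3.
Column 3 now contains 2; hence R2C3 = 4.
Cage e needs product 24, leaving R3C1 = 2.
Cage a needs sum 8, so R3C2 = 4.
The 3 cells of cage e must have product 24; hence R4C1 = 4.
Cage a has sum 8; hence R4C2 = 3.
Row 5 already has 2; hence R5C1 = 3.
Cage a needs sum 8; hence R5C2 = 1.
Cage b needs product 60, so R1C1 = 1.
1 is placed in column 2, leaving R1C2 = 5.
Column 1 now contains 2, which forces R2C1 = 5.
Cage g needs two cells with product 10, which forces R2C2 = 2.
Completed grid: 1 5 3 4 2 / 5 2 4 1 3 / 2 4 5 3 1 / 4 3 1 2 5 / 3 1 2 5 4.

2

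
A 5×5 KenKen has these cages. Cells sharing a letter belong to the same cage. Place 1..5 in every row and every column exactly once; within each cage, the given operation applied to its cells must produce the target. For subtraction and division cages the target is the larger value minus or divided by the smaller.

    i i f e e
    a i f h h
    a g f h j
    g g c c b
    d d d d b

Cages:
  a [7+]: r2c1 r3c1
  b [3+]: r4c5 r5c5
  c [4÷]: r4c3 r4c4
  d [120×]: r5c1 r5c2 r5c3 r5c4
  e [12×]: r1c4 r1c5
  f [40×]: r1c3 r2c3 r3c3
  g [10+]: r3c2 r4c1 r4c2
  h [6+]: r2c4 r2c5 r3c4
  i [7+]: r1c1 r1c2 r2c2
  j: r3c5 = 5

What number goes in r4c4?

4

Cage j is a single given cell, leaving r3c5 = 5.
In row 5, 1 can only go at r5c5, so r5c5 = 1.
Column 5 now contains 1, leaving r4c5 = 2.
Column 5 now contains 2, so r2c5 = 3.
Cage e needs two cells with product 12, leaving r1c4 = 3.
Column 5 now contains 3, so r1c5 = 4.
In column 3, 1 can only go at r4c3, so r4c3 = 1.
Row 4 already has 1; hence r4c4 = 4.
The 3 cells of cage g must have sum 10; hence r3c2 = 2.
2 is placed in row 3, so r3c3 = 4.
2 is placed in row 3, which forces r3c4 = 1.
The two cells of cage a must have sum 7, which forces r2c1 = 4.
Row 2 now contains 4, leaving r2c2 = 1.
1 is placed in column 4, so r2c4 = 2.
2 is placed in row 3, so r3c1 = 3.
3 is placed in column 1, so r4c1 = 5.
Row 4 already has 5, leaving r4c2 = 3.
Column 1 now contains 5; hence r5c1 = 2.
Column 4 already has 2, leaving r5c4 = 5.
2 is placed in column 1; hence r1c1 = 1.
Column 2 now contains 1, so r1c2 = 5.
Cage f has product 40, which forces r1c3 = 2.
Row 2 already has 2, so r2c3 = 5.
5 is placed in row 5, leaving r5c2 = 4.
5 is placed in row 5, leaving r5c3 = 3.
The full grid is 1 5 2 3 4 / 4 1 5 2 3 / 3 2 4 1 5 / 5 3 1 4 2 / 2 4 3 5 1.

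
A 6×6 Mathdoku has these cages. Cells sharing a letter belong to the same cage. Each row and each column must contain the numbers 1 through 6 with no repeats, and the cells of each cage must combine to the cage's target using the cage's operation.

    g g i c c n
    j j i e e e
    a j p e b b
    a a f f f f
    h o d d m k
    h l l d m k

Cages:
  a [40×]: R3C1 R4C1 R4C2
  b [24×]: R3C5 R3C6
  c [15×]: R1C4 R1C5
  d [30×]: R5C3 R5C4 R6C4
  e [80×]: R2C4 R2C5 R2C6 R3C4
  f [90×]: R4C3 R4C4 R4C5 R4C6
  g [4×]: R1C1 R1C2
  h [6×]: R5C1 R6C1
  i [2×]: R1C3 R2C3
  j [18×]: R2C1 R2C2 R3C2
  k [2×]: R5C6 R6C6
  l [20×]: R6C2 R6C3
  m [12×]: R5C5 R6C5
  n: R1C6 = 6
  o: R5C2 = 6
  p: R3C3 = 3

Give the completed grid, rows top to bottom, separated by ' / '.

1 4 2 3 5 6 / 6 3 1 4 2 5 / 5 1 3 2 6 4 / 4 2 6 5 1 3 / 3 6 5 1 4 2 / 2 5 4 6 3 1

N is a freebie, which forces R1C6 = 6.
P is a freebie; hence R3C3 = 3.
Column 6 already has 6, leaving R3C6 = 4.
O is a freebie, leaving R5C2 = 6.
The 3 cells of cage j must have product 18, leaving R2C1 = 6.
Cage j needs product 18, so R2C2 = 3.
6 is placed in column 2, which forces R3C2 = 1.
Row 3 already has 4, leaving R3C4 = 2.
Row 3 already has 4, which forces R3C5 = 6.
Cage g's pair has product 4, which forces R1C1 = 1.
Column 2 already has 1, which forces R1C2 = 4.
Row 1 already has 1; hence R1C3 = 2.
Column 3 already has 2; hence R2C3 = 1.
2 is placed in row 3, which forces R3C1 = 5.
4 is placed in column 2, so R4C2 = 2.
1 is placed in column 3, leaving R5C3 = 5.
4 is placed in column 2, so R6C2 = 5.
Column 3 now contains 5, so R6C3 = 4.
Row 6 now contains 4, leaving R6C5 = 3.
Cage c needs two cells with product 15; hence R1C4 = 3.
Column 5 already has 3, so R1C5 = 5.
Row 4 already has 2, so R4C1 = 4.
Column 3 now contains 5; hence R4C3 = 6.
5 is placed in column 5, which forces R4C5 = 1.
Cage h's pair has product 6, so R5C1 = 3.
The 3 cells of cage d must have product 30, so R5C4 = 1.
Column 5 already has 3; hence R5C5 = 4.
1 is placed in row 5, leaving R5C6 = 2.
Row 6 now contains 3, which forces R6C1 = 2.
Row 6 now contains 3, which forces R6C4 = 6.
Column 6 already has 2, so R6C6 = 1.
The 4 cells of cage e must have product 80; hence R2C4 = 4.
4 is placed in column 5, so R2C5 = 2.
Column 6 already has 2, leaving R2C6 = 5.
Row 4 now contains 1, leaving R4C4 = 5.
Cage f has product 90; hence R4C6 = 3.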